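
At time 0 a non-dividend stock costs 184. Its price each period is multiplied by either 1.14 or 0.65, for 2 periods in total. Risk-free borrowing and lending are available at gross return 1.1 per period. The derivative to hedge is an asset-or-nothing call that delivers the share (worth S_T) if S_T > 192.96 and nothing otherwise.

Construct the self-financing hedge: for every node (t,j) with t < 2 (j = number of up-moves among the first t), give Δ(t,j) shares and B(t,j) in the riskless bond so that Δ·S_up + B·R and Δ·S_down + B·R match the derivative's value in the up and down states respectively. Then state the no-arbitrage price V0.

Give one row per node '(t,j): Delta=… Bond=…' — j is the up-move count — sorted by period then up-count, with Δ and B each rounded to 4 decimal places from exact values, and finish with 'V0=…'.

No-arbitrage ⇒ martingale measure with p* = (R−d)/(u−d) = 0.9184.
Terminal payoffs: V(2,0)=0.0000, V(2,1)=0.0000, V(2,2)=239.1264
  t=1,j=0: stock 119.6000 → up 136.3440 (V=0.0000), down 77.7400 (V=0.0000). Price 0.0000; hedge Δ=0.0000, bond B=0.0000.
  t=1,j=1: stock 209.7600 → up 239.1264 (V=239.1264), down 136.3440 (V=0.0000). Price 199.6417; hedge Δ=2.3265, bond B=-288.3714.
  t=0,j=0: stock 184.0000 → up 209.7600 (V=199.6417), down 119.6000 (V=0.0000). Price 166.6767; hedge Δ=2.2143, bond B=-240.7553.
Root portfolio cost Δ·184+B reproduces V0=166.6767.

(0,0): Delta=2.2143 Bond=-240.7553
(1,0): Delta=0.0000 Bond=0.0000
(1,1): Delta=2.3265 Bond=-288.3714
V0=166.6767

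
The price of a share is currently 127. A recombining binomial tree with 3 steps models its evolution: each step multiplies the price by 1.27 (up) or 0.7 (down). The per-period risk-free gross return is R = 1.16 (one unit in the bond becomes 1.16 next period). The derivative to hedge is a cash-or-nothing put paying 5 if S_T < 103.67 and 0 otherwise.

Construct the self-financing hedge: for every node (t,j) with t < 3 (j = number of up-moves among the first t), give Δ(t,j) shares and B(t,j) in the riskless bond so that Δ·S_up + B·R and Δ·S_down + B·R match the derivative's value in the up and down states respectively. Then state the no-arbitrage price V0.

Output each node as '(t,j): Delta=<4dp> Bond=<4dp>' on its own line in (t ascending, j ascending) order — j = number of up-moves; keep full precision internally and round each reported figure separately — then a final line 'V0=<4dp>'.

No-arbitrage ⇒ martingale measure with p* = (R−d)/(u−d) = 0.8070.
Terminal values V(3,·): V(3,0)=5.0000, V(3,1)=5.0000, V(3,2)=0.0000, V(3,3)=0.0000
  t=2,j=0: stock 62.2300 → up 79.0321 (V=5.0000), down 43.5610 (V=5.0000). Price 4.3103; hedge Δ=0.0000, bond B=4.3103.
  t=2,j=1: stock 112.9030 → up 143.3868 (V=0.0000), down 79.0321 (V=5.0000). Price 0.8318; hedge Δ=-0.0777, bond B=9.6038.
  t=2,j=2: stock 204.8383 → up 260.1446 (V=0.0000), down 143.3868 (V=0.0000). Price 0.0000; hedge Δ=0.0000, bond B=0.0000.
  t=1,j=0: stock 88.9000 → up 112.9030 (V=0.8318), down 62.2300 (V=4.3103). Price 1.2958; hedge Δ=-0.0686, bond B=7.3985.
  t=1,j=1: stock 161.2900 → up 204.8383 (V=0.0000), down 112.9030 (V=0.8318). Price 0.1384; hedge Δ=-0.0090, bond B=1.5977.
  t=0,j=0: stock 127.0000 → up 161.2900 (V=0.1384), down 88.9000 (V=1.2958). Price 0.3118; hedge Δ=-0.0160, bond B=2.3424.
Check: Δ(0,0)·S0 + B(0,0) = 0.3118 = V0.

(0,0): Delta=-0.0160 Bond=2.3424
(1,0): Delta=-0.0686 Bond=7.3985
(1,1): Delta=-0.0090 Bond=1.5977
(2,0): Delta=0.0000 Bond=4.3103
(2,1): Delta=-0.0777 Bond=9.6038
(2,2): Delta=0.0000 Bond=0.0000
V0=0.3118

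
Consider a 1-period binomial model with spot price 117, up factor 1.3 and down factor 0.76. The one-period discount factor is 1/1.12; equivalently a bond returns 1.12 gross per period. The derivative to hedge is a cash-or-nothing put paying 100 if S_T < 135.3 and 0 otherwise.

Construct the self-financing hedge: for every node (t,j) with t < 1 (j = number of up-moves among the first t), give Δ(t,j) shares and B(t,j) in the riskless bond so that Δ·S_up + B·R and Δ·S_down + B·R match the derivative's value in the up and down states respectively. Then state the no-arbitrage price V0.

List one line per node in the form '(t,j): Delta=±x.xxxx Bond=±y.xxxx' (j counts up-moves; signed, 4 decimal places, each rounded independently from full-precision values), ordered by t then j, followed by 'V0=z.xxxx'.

(0,0): Delta=-1.5828 Bond=214.9471
V0=29.7619

The replicating-portfolio and risk-neutral prices coincide; use p* = (1.12−0.76)/(1.3−0.76) = 0.6667 for the latter.
At expiry t=1: V(1,0)=100.0000, V(1,1)=0.0000
  t=0,j=0: stock 117.0000 → up 152.1000 (V=0.0000), down 88.9200 (V=100.0000). Price 29.7619; hedge Δ=-1.5828, bond B=214.9471.
Check: Δ(0,0)·S0 + B(0,0) = 29.7619 = V0.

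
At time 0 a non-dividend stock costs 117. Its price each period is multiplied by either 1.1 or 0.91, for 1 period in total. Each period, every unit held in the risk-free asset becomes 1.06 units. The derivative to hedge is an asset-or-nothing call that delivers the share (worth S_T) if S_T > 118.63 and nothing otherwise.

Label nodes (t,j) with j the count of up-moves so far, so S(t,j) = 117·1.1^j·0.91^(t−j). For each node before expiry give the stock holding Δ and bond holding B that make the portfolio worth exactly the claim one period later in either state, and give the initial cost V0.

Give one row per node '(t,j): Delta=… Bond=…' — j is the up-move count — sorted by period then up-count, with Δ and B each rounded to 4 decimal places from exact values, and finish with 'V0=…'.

(0,0): Delta=5.7895 Bond=-581.5144
V0=95.8540

No-arbitrage ⇒ martingale measure with p* = (R−d)/(u−d) = 0.7895.
Terminal values V(1,·): V(1,0)=0.0000, V(1,1)=128.7000
Node (0,0) S=117.0000: V=(p*·128.7000+(1−p*)·0.0000)/1.06=95.8540; Δ=(128.7000−0.0000)/(128.7000−106.4700)=5.7895; B=V−Δ·S=-581.5144
Root portfolio cost Δ·117+B reproduces V0=95.8540.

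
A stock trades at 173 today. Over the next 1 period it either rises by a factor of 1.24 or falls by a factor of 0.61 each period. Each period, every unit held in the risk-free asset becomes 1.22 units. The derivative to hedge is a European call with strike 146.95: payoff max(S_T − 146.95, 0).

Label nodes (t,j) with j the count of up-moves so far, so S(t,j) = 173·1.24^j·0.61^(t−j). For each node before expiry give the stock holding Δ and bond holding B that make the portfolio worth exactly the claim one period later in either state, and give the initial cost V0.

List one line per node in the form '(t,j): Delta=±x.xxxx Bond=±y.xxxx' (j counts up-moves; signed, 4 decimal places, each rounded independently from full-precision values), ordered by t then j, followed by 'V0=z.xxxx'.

(0,0): Delta=0.6200 Bond=-53.6270
V0=53.6270

Risk-neutral probability p* = (R−d)/(u−d) = (1.22−0.61)/(1.24−0.61) = 0.9683.
Terminal payoffs: V(1,0)=0.0000, V(1,1)=67.5700
Node (0,0) S=173.0000: V=(p*·67.5700+(1−p*)·0.0000)/1.22=53.6270; Δ=(67.5700−0.0000)/(214.5200−105.5300)=0.6200; B=V−Δ·S=-53.6270
Each (Δ,B) replicates both successor values, so the strategy is self-financing and V0 is arbitrage-free.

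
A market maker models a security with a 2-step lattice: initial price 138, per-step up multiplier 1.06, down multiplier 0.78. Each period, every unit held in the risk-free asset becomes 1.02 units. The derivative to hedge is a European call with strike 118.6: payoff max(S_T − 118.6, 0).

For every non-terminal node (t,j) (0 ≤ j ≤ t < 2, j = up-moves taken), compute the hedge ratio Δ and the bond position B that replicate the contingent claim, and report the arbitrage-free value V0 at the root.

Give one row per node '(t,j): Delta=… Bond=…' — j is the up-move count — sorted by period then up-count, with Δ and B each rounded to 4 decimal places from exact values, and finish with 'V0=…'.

No-arbitrage ⇒ martingale measure with p* = (R−d)/(u−d) = 0.8571.
Payoff layer (t=2): V(2,0)=0.0000, V(2,1)=0.0000, V(2,2)=36.4568
  t=1,j=0: stock 107.6400 → up 114.0984 (V=0.0000), down 83.9592 (V=0.0000). Price 0.0000; hedge Δ=0.0000, bond B=0.0000.
  t=1,j=1: stock 146.2800 → up 155.0568 (V=36.4568), down 114.0984 (V=0.0000). Price 30.6360; hedge Δ=0.8901, bond B=-99.5669.
  t=0,j=0: stock 138.0000 → up 146.2800 (V=30.6360), down 107.6400 (V=0.0000). Price 25.7445; hedge Δ=0.7929, bond B=-83.6697.
Check: Δ(0,0)·S0 + B(0,0) = 25.7445 = V0.

(0,0): Delta=0.7929 Bond=-83.6697
(1,0): Delta=0.0000 Bond=0.0000
(1,1): Delta=0.8901 Bond=-99.5669
V0=25.7445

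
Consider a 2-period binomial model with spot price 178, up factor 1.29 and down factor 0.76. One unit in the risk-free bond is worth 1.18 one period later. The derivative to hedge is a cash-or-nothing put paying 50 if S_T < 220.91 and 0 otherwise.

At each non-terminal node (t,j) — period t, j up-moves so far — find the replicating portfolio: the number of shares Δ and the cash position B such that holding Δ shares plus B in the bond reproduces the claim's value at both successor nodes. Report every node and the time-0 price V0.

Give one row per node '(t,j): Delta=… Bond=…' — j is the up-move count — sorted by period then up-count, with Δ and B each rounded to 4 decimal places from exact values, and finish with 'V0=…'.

No-arbitrage ⇒ martingale measure with p* = (R−d)/(u−d) = 0.7925.
Terminal payoffs: V(2,0)=50.0000, V(2,1)=50.0000, V(2,2)=0.0000
  t=1,j=0: stock 135.2800 → up 174.5112 (V=50.0000), down 102.8128 (V=50.0000). Price 42.3729; hedge Δ=0.0000, bond B=42.3729.
  t=1,j=1: stock 229.6200 → up 296.2098 (V=0.0000), down 174.5112 (V=50.0000). Price 8.7944; hedge Δ=-0.4109, bond B=103.1340.
  t=0,j=0: stock 178.0000 → up 229.6200 (V=8.7944), down 135.2800 (V=42.3729). Price 13.3589; hedge Δ=-0.3559, bond B=76.7146.
Self-financing check: at every node Δ·S+B equals the discounted successor values.

(0,0): Delta=-0.3559 Bond=76.7146
(1,0): Delta=0.0000 Bond=42.3729
(1,1): Delta=-0.4109 Bond=103.1340
V0=13.3589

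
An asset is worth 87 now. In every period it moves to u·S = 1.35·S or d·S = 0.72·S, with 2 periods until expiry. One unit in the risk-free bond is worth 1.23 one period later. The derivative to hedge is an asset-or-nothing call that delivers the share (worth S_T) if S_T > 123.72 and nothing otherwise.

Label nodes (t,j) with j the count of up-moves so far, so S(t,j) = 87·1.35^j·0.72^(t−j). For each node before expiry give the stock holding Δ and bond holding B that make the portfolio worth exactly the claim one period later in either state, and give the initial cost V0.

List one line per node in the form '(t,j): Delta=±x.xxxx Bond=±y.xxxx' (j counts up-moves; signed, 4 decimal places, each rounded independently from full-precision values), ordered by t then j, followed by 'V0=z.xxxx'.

Since d<R<u, set p* = (R−d)/(u−d) = 0.8095; price each node as the discounted p*-expectation of its children.
Payoff layer (t=2): V(2,0)=0.0000, V(2,1)=0.0000, V(2,2)=158.5575
  t=1,j=0: stock 62.6400 → up 84.5640 (V=0.0000), down 45.1008 (V=0.0000). Price 0.0000; hedge Δ=0.0000, bond B=0.0000.
  t=1,j=1: stock 117.4500 → up 158.5575 (V=158.5575), down 84.5640 (V=0.0000). Price 104.3545; hedge Δ=2.1429, bond B=-147.3240.
  t=0,j=0: stock 87.0000 → up 117.4500 (V=104.3545), down 62.6400 (V=0.0000). Price 68.6809; hedge Δ=1.9039, bond B=-96.9612.
Check: Δ(0,0)·S0 + B(0,0) = 68.6809 = V0.

(0,0): Delta=1.9039 Bond=-96.9612
(1,0): Delta=0.0000 Bond=0.0000
(1,1): Delta=2.1429 Bond=-147.3240
V0=68.6809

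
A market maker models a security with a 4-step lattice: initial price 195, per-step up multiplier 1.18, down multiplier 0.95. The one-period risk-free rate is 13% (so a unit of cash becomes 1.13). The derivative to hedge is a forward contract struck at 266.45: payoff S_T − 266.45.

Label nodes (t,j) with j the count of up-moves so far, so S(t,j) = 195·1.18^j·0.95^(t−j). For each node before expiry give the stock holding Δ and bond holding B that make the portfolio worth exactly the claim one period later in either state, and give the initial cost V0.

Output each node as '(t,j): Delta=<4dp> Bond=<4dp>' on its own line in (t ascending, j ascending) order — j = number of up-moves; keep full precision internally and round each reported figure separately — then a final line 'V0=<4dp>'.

(0,0): Delta=1.0000 Bond=-163.4188
(1,0): Delta=1.0000 Bond=-184.6632
(1,1): Delta=1.0000 Bond=-184.6632
(2,0): Delta=1.0000 Bond=-208.6694
(2,1): Delta=1.0000 Bond=-208.6694
(2,2): Delta=1.0000 Bond=-208.6694
(3,0): Delta=1.0000 Bond=-235.7965
(3,1): Delta=1.0000 Bond=-235.7965
(3,2): Delta=1.0000 Bond=-235.7965
(3,3): Delta=1.0000 Bond=-235.7965
V0=31.5812

Since d<R<u, set p* = (R−d)/(u−d) = 0.7826; price each node as the discounted p*-expectation of its children.
Terminal values V(4,·): V(4,0)=-107.6213, V(4,1)=-69.1680, V(4,2)=-21.4050, V(4,3)=37.9217, V(4,4)=111.6117
Node (3,0) S=167.1881: V=(p*·-69.1680+(1−p*)·-107.6213)/1.13=-68.6083; Δ=(-69.1680−-107.6213)/(197.2820−158.8287)=1.0000; B=V−Δ·S=-235.7965
Node (3,1) S=207.6652: V=(p*·-21.4050+(1−p*)·-69.1680)/1.13=-28.1312; Δ=(-21.4050−-69.1680)/(245.0450−197.2820)=1.0000; B=V−Δ·S=-235.7965
Node (3,2) S=257.9421: V=(p*·37.9217+(1−p*)·-21.4050)/1.13=22.1456; Δ=(37.9217−-21.4050)/(304.3717−245.0450)=1.0000; B=V−Δ·S=-235.7965
Node (3,3) S=320.3912: V=(p*·111.6117+(1−p*)·37.9217)/1.13=84.5948; Δ=(111.6117−37.9217)/(378.0617−304.3717)=1.0000; B=V−Δ·S=-235.7965
Node (2,0) S=175.9875: V=(p*·-28.1312+(1−p*)·-68.6083)/1.13=-32.6819; Δ=(-28.1312−-68.6083)/(207.6652−167.1881)=1.0000; B=V−Δ·S=-208.6694
Node (2,1) S=218.5950: V=(p*·22.1456+(1−p*)·-28.1312)/1.13=9.9256; Δ=(22.1456−-28.1312)/(257.9421−207.6652)=1.0000; B=V−Δ·S=-208.6694
Node (2,2) S=271.5180: V=(p*·84.5948+(1−p*)·22.1456)/1.13=62.8486; Δ=(84.5948−22.1456)/(320.3912−257.9421)=1.0000; B=V−Δ·S=-208.6694
Node (1,0) S=185.2500: V=(p*·9.9256+(1−p*)·-32.6819)/1.13=0.5868; Δ=(9.9256−-32.6819)/(218.5950−175.9875)=1.0000; B=V−Δ·S=-184.6632
Node (1,1) S=230.1000: V=(p*·62.8486+(1−p*)·9.9256)/1.13=45.4368; Δ=(62.8486−9.9256)/(271.5180−218.5950)=1.0000; B=V−Δ·S=-184.6632
Node (0,0) S=195.0000: V=(p*·45.4368+(1−p*)·0.5868)/1.13=31.5812; Δ=(45.4368−0.5868)/(230.1000−185.2500)=1.0000; B=V−Δ·S=-163.4188
The time-0 hedge costs 31.5812, which is the no-arbitrage price.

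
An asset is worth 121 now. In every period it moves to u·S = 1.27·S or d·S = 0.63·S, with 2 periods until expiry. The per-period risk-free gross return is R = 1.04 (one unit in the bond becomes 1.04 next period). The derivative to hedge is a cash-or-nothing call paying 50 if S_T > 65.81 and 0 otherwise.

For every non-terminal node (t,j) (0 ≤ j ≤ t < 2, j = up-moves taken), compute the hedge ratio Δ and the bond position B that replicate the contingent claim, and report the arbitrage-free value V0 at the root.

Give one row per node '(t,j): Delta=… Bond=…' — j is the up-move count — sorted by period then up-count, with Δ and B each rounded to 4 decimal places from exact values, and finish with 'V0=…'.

(0,0): Delta=0.2231 Bond=13.2612
(1,0): Delta=1.0249 Bond=-47.3257
(1,1): Delta=0.0000 Bond=48.0769
V0=40.2575

Under the risk-neutral measure, an up-move has probability p* = (R−d)/(u−d) = 0.6406 and values discount at R = 1.04.
Terminal payoffs: V(2,0)=0.0000, V(2,1)=50.0000, V(2,2)=50.0000
  t=1,j=0: stock 76.2300 → up 96.8121 (V=50.0000), down 48.0249 (V=0.0000). Price 30.7993; hedge Δ=1.0249, bond B=-47.3257.
  t=1,j=1: stock 153.6700 → up 195.1609 (V=50.0000), down 96.8121 (V=50.0000). Price 48.0769; hedge Δ=0.0000, bond B=48.0769.
  t=0,j=0: stock 121.0000 → up 153.6700 (V=48.0769), down 76.2300 (V=30.7993). Price 40.2575; hedge Δ=0.2231, bond B=13.2612.
Each (Δ,B) replicates both successor values, so the strategy is self-financing and V0 is arbitrage-free.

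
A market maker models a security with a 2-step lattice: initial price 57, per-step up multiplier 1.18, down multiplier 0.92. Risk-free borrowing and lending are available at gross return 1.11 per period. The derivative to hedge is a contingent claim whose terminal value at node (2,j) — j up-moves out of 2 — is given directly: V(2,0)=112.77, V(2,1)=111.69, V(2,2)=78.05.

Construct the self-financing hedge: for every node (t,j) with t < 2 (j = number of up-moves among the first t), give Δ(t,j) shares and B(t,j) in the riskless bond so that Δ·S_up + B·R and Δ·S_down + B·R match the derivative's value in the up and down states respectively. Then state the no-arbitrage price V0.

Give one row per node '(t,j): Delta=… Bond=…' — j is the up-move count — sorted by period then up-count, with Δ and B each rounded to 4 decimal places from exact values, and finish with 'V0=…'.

Under the risk-neutral measure, an up-move has probability p* = (R−d)/(u−d) = 0.7308 and values discount at R = 1.11.
Payoff layer (t=2): V(2,0)=112.7700, V(2,1)=111.6900, V(2,2)=78.0500
Node (1,0) S=52.4400: V=(p*·111.6900+(1−p*)·112.7700)/1.11=100.8836; Δ=(111.6900−112.7700)/(61.8792−48.2448)=-0.0792; B=V−Δ·S=105.0374
Node (1,1) S=67.2600: V=(p*·78.0500+(1−p*)·111.6900)/1.11=78.4747; Δ=(78.0500−111.6900)/(79.3668−61.8792)=-1.9236; B=V−Δ·S=207.8593
Node (0,0) S=57.0000: V=(p*·78.4747+(1−p*)·100.8836)/1.11=76.1332; Δ=(78.4747−100.8836)/(67.2600−52.4400)=-1.5121; B=V−Δ·S=162.3212
Each (Δ,B) replicates both successor values, so the strategy is self-financing and V0 is arbitrage-free.

(0,0): Delta=-1.5121 Bond=162.3212
(1,0): Delta=-0.0792 Bond=105.0374
(1,1): Delta=-1.9236 Bond=207.8593
V0=76.1332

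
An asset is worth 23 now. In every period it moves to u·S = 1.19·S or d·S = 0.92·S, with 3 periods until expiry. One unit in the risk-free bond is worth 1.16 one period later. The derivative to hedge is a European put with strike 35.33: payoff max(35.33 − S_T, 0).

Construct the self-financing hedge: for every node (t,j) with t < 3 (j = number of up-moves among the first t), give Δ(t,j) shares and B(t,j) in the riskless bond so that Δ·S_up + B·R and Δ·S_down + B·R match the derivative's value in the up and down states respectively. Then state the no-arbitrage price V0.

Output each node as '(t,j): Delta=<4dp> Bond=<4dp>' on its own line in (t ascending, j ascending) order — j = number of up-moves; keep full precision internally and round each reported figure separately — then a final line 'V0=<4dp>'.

Under the risk-neutral measure, an up-move has probability p* = (R−d)/(u−d) = 0.8889 and values discount at R = 1.16.
Payoff layer (t=3): V(3,0)=17.4202, V(3,1)=12.1640, V(3,2)=5.3653, V(3,3)=0.0000
(2,0): S=19.4672. Δ = (V_up−V_dn)/(S_up−S_dn) = (12.1640−17.4202)/(23.1660−17.9098) = -1.0000. V = [p*·12.1640 + (1−p*)·17.4202]/1.16 = 10.9897. B = V − Δ·S = 30.4569.
(2,1): S=25.1804. Δ = (V_up−V_dn)/(S_up−S_dn) = (5.3653−12.1640)/(29.9647−23.1660) = -1.0000. V = [p*·5.3653 + (1−p*)·12.1640]/1.16 = 5.2765. B = V − Δ·S = 30.4569.
(2,2): S=32.5703. Δ = (V_up−V_dn)/(S_up−S_dn) = (0.0000−5.3653)/(38.7587−29.9647) = -0.6101. V = [p*·0.0000 + (1−p*)·5.3653]/1.16 = 0.5139. B = V − Δ·S = 20.3855.
(1,0): S=21.1600. Δ = (V_up−V_dn)/(S_up−S_dn) = (5.2765−10.9897)/(25.1804−19.4672) = -1.0000. V = [p*·5.2765 + (1−p*)·10.9897]/1.16 = 5.0959. B = V − Δ·S = 26.2559.
(1,1): S=27.3700. Δ = (V_up−V_dn)/(S_up−S_dn) = (0.5139−5.2765)/(32.5703−25.1804) = -0.6445. V = [p*·0.5139 + (1−p*)·5.2765]/1.16 = 0.8992. B = V − Δ·S = 18.5384.
(0,0): S=23.0000. Δ = (V_up−V_dn)/(S_up−S_dn) = (0.8992−5.0959)/(27.3700−21.1600) = -0.6758. V = [p*·0.8992 + (1−p*)·5.0959]/1.16 = 1.1772. B = V − Δ·S = 16.7206.
Check: Δ(0,0)·S0 + B(0,0) = 1.1772 = V0.

(0,0): Delta=-0.6758 Bond=16.7206
(1,0): Delta=-1.0000 Bond=26.2559
(1,1): Delta=-0.6445 Bond=18.5384
(2,0): Delta=-1.0000 Bond=30.4569
(2,1): Delta=-1.0000 Bond=30.4569
(2,2): Delta=-0.6101 Bond=20.3855
V0=1.1772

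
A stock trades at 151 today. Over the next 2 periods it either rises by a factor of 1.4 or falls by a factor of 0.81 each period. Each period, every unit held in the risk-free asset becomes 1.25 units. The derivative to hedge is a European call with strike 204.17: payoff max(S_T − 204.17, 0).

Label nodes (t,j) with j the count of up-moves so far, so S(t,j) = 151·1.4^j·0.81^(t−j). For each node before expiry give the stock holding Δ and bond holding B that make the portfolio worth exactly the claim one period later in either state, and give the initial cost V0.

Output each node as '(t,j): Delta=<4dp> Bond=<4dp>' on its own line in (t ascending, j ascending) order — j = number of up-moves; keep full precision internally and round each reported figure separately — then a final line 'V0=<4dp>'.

The replicating-portfolio and risk-neutral prices coincide; use p* = (1.25−0.81)/(1.4−0.81) = 0.7458 for the latter.
Payoff layer (t=2): V(2,0)=0.0000, V(2,1)=0.0000, V(2,2)=91.7900
Node (1,0) S=122.3100: V=(p*·0.0000+(1−p*)·0.0000)/1.25=0.0000; Δ=(0.0000−0.0000)/(171.2340−99.0711)=0.0000; B=V−Δ·S=0.0000
Node (1,1) S=211.4000: V=(p*·91.7900+(1−p*)·0.0000)/1.25=54.7628; Δ=(91.7900−0.0000)/(295.9600−171.2340)=0.7359; B=V−Δ·S=-100.8134
Node (0,0) S=151.0000: V=(p*·54.7628+(1−p*)·0.0000)/1.25=32.6721; Δ=(54.7628−0.0000)/(211.4000−122.3100)=0.6147; B=V−Δ·S=-60.1463
The time-0 hedge costs 32.6721, which is the no-arbitrage price.

(0,0): Delta=0.6147 Bond=-60.1463
(1,0): Delta=0.0000 Bond=0.0000
(1,1): Delta=0.7359 Bond=-100.8134
V0=32.6721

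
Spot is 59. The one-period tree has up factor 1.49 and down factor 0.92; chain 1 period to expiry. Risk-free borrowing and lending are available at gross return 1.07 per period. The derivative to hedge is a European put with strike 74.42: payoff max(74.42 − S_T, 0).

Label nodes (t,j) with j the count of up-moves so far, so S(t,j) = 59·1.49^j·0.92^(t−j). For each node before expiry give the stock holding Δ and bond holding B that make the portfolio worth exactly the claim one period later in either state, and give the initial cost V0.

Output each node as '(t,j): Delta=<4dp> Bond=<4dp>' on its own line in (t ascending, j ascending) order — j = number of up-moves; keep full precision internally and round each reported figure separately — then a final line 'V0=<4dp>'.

The replicating-portfolio and risk-neutral prices coincide; use p* = (1.07−0.92)/(1.49−0.92) = 0.2632 for the latter.
Terminal values V(1,·): V(1,0)=20.1400, V(1,1)=0.0000
(0,0): S=59.0000. Δ = (V_up−V_dn)/(S_up−S_dn) = (0.0000−20.1400)/(87.9100−54.2800) = -0.5989. V = [p*·0.0000 + (1−p*)·20.1400]/1.07 = 13.8692. B = V − Δ·S = 49.2025.
Root portfolio cost Δ·59+B reproduces V0=13.8692.

(0,0): Delta=-0.5989 Bond=49.2025
V0=13.8692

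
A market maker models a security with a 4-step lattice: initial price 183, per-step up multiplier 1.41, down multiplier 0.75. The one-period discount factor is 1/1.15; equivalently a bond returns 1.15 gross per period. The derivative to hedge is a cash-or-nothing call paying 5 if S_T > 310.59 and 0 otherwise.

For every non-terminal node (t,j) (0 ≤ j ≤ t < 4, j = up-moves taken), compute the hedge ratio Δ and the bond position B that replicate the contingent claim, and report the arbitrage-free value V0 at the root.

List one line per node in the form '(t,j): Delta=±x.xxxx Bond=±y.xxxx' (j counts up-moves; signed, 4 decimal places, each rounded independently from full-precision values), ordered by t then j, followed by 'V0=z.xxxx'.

Risk-neutral probability p* = (R−d)/(u−d) = (1.15−0.75)/(1.41−0.75) = 0.6061.
Payoff layer (t=4): V(4,0)=0.0000, V(4,1)=0.0000, V(4,2)=0.0000, V(4,3)=5.0000, V(4,4)=5.0000
  t=3,j=0: stock 77.2031 → up 108.8564 (V=0.0000), down 57.9023 (V=0.0000). Price 0.0000; hedge Δ=0.0000, bond B=0.0000.
  t=3,j=1: stock 145.1419 → up 204.6500 (V=0.0000), down 108.8564 (V=0.0000). Price 0.0000; hedge Δ=0.0000, bond B=0.0000.
  t=3,j=2: stock 272.8667 → up 384.7421 (V=5.0000), down 204.6500 (V=0.0000). Price 2.6350; hedge Δ=0.0278, bond B=-4.9407.
  t=3,j=3: stock 512.9894 → up 723.3151 (V=5.0000), down 384.7421 (V=5.0000). Price 4.3478; hedge Δ=0.0000, bond B=4.3478.
  t=2,j=0: stock 102.9375 → up 145.1419 (V=0.0000), down 77.2031 (V=0.0000). Price 0.0000; hedge Δ=0.0000, bond B=0.0000.
  t=2,j=1: stock 193.5225 → up 272.8667 (V=2.6350), down 145.1419 (V=0.0000). Price 1.3887; hedge Δ=0.0206, bond B=-2.6038.
  t=2,j=2: stock 363.8223 → up 512.9894 (V=4.3478), down 272.8667 (V=2.6350). Price 3.1940; hedge Δ=0.0071, bond B=0.5989.
  t=1,j=0: stock 137.2500 → up 193.5225 (V=1.3887), down 102.9375 (V=0.0000). Price 0.7319; hedge Δ=0.0153, bond B=-1.3722.
  t=1,j=1: stock 258.0300 → up 363.8223 (V=3.1940), down 193.5225 (V=1.3887). Price 2.1590; hedge Δ=0.0106, bond B=-0.5763.
  t=0,j=0: stock 183.0000 → up 258.0300 (V=2.1590), down 137.2500 (V=0.7319). Price 1.3885; hedge Δ=0.0118, bond B=-0.7738.
Check: Δ(0,0)·S0 + B(0,0) = 1.3885 = V0.

(0,0): Delta=0.0118 Bond=-0.7738
(1,0): Delta=0.0153 Bond=-1.3722
(1,1): Delta=0.0106 Bond=-0.5763
(2,0): Delta=0.0000 Bond=0.0000
(2,1): Delta=0.0206 Bond=-2.6038
(2,2): Delta=0.0071 Bond=0.5989
(3,0): Delta=0.0000 Bond=0.0000
(3,1): Delta=0.0000 Bond=0.0000
(3,2): Delta=0.0278 Bond=-4.9407
(3,3): Delta=0.0000 Bond=4.3478
V0=1.3885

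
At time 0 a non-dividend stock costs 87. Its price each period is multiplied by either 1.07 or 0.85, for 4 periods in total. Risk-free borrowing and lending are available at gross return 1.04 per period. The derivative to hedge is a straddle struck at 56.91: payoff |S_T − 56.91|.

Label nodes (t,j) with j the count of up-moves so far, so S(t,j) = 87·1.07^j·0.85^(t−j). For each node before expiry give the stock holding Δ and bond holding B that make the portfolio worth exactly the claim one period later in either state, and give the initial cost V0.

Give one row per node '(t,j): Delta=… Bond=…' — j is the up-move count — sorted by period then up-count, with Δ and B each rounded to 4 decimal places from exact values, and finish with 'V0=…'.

(0,0): Delta=0.9973 Bond=-48.4045
(1,0): Delta=0.9757 Bond=-48.7443
(1,1): Delta=1.0000 Bond=-50.5928
(2,0): Delta=0.7820 Bond=-38.5188
(2,1): Delta=1.0000 Bond=-52.6165
(2,2): Delta=1.0000 Bond=-52.6165
(3,0): Delta=-0.9559 Bond=52.7975
(3,1): Delta=1.0000 Bond=-54.7212
(3,2): Delta=1.0000 Bond=-54.7212
(3,3): Delta=1.0000 Bond=-54.7212
V0=38.3599

Under the risk-neutral measure, an up-move has probability p* = (R−d)/(u−d) = 0.8636 and values discount at R = 1.04.
Terminal payoffs: V(4,0)=11.4955, V(4,1)=0.2589, V(4,2)=15.0556, V(4,3)=33.6819, V(4,4)=57.1293
(3,0): S=53.4289. Δ = (V_up−V_dn)/(S_up−S_dn) = (0.2589−11.4955)/(57.1689−45.4145) = -0.9559. V = [p*·0.2589 + (1−p*)·11.4955]/1.04 = 1.7223. B = V − Δ·S = 52.7975.
(3,1): S=67.2575. Δ = (V_up−V_dn)/(S_up−S_dn) = (15.0556−0.2589)/(71.9656−57.1689) = 1.0000. V = [p*·15.0556 + (1−p*)·0.2589]/1.04 = 12.5364. B = V − Δ·S = -54.7212.
(3,2): S=84.6654. Δ = (V_up−V_dn)/(S_up−S_dn) = (33.6819−15.0556)/(90.5919−71.9656) = 1.0000. V = [p*·33.6819 + (1−p*)·15.0556]/1.04 = 29.9442. B = V − Δ·S = -54.7212.
(3,3): S=106.5787. Δ = (V_up−V_dn)/(S_up−S_dn) = (57.1293−33.6819)/(114.0393−90.5919) = 1.0000. V = [p*·57.1293 + (1−p*)·33.6819]/1.04 = 51.8576. B = V − Δ·S = -54.7212.
(2,0): S=62.8575. Δ = (V_up−V_dn)/(S_up−S_dn) = (12.5364−1.7223)/(67.2575−53.4289) = 0.7820. V = [p*·12.5364 + (1−p*)·1.7223]/1.04 = 10.6363. B = V − Δ·S = -38.5188.
(2,1): S=79.1265. Δ = (V_up−V_dn)/(S_up−S_dn) = (29.9442−12.5364)/(84.6654−67.2575) = 1.0000. V = [p*·29.9442 + (1−p*)·12.5364]/1.04 = 26.5100. B = V − Δ·S = -52.6165.
(2,2): S=99.6063. Δ = (V_up−V_dn)/(S_up−S_dn) = (51.8576−29.9442)/(106.5787−84.6654) = 1.0000. V = [p*·51.8576 + (1−p*)·29.9442]/1.04 = 46.9898. B = V − Δ·S = -52.6165.
(1,0): S=73.9500. Δ = (V_up−V_dn)/(S_up−S_dn) = (26.5100−10.6363)/(79.1265−62.8575) = 0.9757. V = [p*·26.5100 + (1−p*)·10.6363]/1.04 = 23.4090. B = V − Δ·S = -48.7443.
(1,1): S=93.0900. Δ = (V_up−V_dn)/(S_up−S_dn) = (46.9898−26.5100)/(99.6063−79.1265) = 1.0000. V = [p*·46.9898 + (1−p*)·26.5100]/1.04 = 42.4972. B = V − Δ·S = -50.5928.
(0,0): S=87.0000. Δ = (V_up−V_dn)/(S_up−S_dn) = (42.4972−23.4090)/(93.0900−73.9500) = 0.9973. V = [p*·42.4972 + (1−p*)·23.4090]/1.04 = 38.3599. B = V − Δ·S = -48.4045.
Self-financing check: at every node Δ·S+B equals the discounted successor values.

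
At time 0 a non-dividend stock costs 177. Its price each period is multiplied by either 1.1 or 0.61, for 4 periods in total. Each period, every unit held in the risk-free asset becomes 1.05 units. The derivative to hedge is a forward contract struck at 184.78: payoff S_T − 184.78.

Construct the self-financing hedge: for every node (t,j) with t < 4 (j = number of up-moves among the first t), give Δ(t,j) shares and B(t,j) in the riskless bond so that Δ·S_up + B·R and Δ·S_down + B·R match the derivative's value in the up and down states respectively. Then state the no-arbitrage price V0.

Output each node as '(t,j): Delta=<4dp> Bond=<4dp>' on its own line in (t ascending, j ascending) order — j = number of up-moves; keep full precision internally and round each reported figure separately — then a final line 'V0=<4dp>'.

(0,0): Delta=1.0000 Bond=-152.0190
(1,0): Delta=1.0000 Bond=-159.6199
(1,1): Delta=1.0000 Bond=-159.6199
(2,0): Delta=1.0000 Bond=-167.6009
(2,1): Delta=1.0000 Bond=-167.6009
(2,2): Delta=1.0000 Bond=-167.6009
(3,0): Delta=1.0000 Bond=-175.9810
(3,1): Delta=1.0000 Bond=-175.9810
(3,2): Delta=1.0000 Bond=-175.9810
(3,3): Delta=1.0000 Bond=-175.9810
V0=24.9810

Risk-neutral probability p* = (R−d)/(u−d) = (1.05−0.61)/(1.1−0.61) = 0.8980.
Payoff layer (t=4): V(4,0)=-160.2729, V(4,1)=-140.5868, V(4,2)=-105.0873, V(4,3)=-41.0719, V(4,4)=74.3657
  t=3,j=0: stock 40.1756 → up 44.1932 (V=-140.5868), down 24.5071 (V=-160.2729). Price -135.8053; hedge Δ=1.0000, bond B=-175.9810.
  t=3,j=1: stock 72.4479 → up 79.6927 (V=-105.0873), down 44.1932 (V=-140.5868). Price -103.5331; hedge Δ=1.0000, bond B=-175.9810.
  t=3,j=2: stock 130.6437 → up 143.7081 (V=-41.0719), down 79.6927 (V=-105.0873). Price -45.3373; hedge Δ=1.0000, bond B=-175.9810.
  t=3,j=3: stock 235.5870 → up 259.1457 (V=74.3657), down 143.7081 (V=-41.0719). Price 59.6060; hedge Δ=1.0000, bond B=-175.9810.
  t=2,j=0: stock 65.8617 → up 72.4479 (V=-103.5331), down 40.1756 (V=-135.8053). Price -101.7392; hedge Δ=1.0000, bond B=-167.6009.
  t=2,j=1: stock 118.7670 → up 130.6437 (V=-45.3373), down 72.4479 (V=-103.5331). Price -48.8339; hedge Δ=1.0000, bond B=-167.6009.
  t=2,j=2: stock 214.1700 → up 235.5870 (V=59.6060), down 130.6437 (V=-45.3373). Price 46.5691; hedge Δ=1.0000, bond B=-167.6009.
  t=1,j=0: stock 107.9700 → up 118.7670 (V=-48.8339), down 65.8617 (V=-101.7392). Price -51.6499; hedge Δ=1.0000, bond B=-159.6199.
  t=1,j=1: stock 194.7000 → up 214.1700 (V=46.5691), down 118.7670 (V=-48.8339). Price 35.0801; hedge Δ=1.0000, bond B=-159.6199.
  t=0,j=0: stock 177.0000 → up 194.7000 (V=35.0801), down 107.9700 (V=-51.6499). Price 24.9810; hedge Δ=1.0000, bond B=-152.0190.
Check: Δ(0,0)·S0 + B(0,0) = 24.9810 = V0.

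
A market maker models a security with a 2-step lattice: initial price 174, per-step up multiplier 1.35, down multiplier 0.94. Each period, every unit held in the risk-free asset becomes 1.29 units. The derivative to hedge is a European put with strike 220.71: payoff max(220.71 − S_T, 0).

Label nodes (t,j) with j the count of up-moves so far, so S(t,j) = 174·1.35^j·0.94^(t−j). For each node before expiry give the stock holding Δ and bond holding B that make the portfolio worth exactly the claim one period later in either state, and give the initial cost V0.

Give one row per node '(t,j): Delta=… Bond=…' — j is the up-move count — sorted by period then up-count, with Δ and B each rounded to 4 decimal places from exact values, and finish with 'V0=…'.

Under the risk-neutral measure, an up-move has probability p* = (R−d)/(u−d) = 0.8537 and values discount at R = 1.29.
Terminal payoffs: V(2,0)=66.9636, V(2,1)=0.0000, V(2,2)=0.0000
(1,0): S=163.5600. Δ = (V_up−V_dn)/(S_up−S_dn) = (0.0000−66.9636)/(220.8060−153.7464) = -0.9986. V = [p*·0.0000 + (1−p*)·66.9636]/1.29 = 7.5966. B = V − Δ·S = 170.9224.
(1,1): S=234.9000. Δ = (V_up−V_dn)/(S_up−S_dn) = (0.0000−0.0000)/(317.1150−220.8060) = 0.0000. V = [p*·0.0000 + (1−p*)·0.0000]/1.29 = 0.0000. B = V − Δ·S = 0.0000.
(0,0): S=174.0000. Δ = (V_up−V_dn)/(S_up−S_dn) = (0.0000−7.5966)/(234.9000−163.5600) = -0.1065. V = [p*·0.0000 + (1−p*)·7.5966]/1.29 = 0.8618. B = V − Δ·S = 19.3899.
The time-0 hedge costs 0.8618, which is the no-arbitrage price.

(0,0): Delta=-0.1065 Bond=19.3899
(1,0): Delta=-0.9986 Bond=170.9224
(1,1): Delta=0.0000 Bond=0.0000
V0=0.8618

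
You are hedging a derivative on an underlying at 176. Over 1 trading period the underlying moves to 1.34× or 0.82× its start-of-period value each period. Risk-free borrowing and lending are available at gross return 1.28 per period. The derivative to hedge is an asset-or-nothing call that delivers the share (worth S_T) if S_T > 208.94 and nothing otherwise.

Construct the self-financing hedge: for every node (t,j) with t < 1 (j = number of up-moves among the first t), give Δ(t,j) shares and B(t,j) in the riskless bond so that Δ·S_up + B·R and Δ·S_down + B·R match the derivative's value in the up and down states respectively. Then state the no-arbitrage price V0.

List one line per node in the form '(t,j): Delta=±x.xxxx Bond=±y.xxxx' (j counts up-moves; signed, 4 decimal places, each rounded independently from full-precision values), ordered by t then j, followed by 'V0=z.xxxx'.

The replicating-portfolio and risk-neutral prices coincide; use p* = (1.28−0.82)/(1.34−0.82) = 0.8846 for the latter.
At expiry t=1: V(1,0)=0.0000, V(1,1)=235.8400
  t=0,j=0: stock 176.0000 → up 235.8400 (V=235.8400), down 144.3200 (V=0.0000). Price 162.9904; hedge Δ=2.5769, bond B=-290.5481.
The time-0 hedge costs 162.9904, which is the no-arbitrage price.

(0,0): Delta=2.5769 Bond=-290.5481
V0=162.9904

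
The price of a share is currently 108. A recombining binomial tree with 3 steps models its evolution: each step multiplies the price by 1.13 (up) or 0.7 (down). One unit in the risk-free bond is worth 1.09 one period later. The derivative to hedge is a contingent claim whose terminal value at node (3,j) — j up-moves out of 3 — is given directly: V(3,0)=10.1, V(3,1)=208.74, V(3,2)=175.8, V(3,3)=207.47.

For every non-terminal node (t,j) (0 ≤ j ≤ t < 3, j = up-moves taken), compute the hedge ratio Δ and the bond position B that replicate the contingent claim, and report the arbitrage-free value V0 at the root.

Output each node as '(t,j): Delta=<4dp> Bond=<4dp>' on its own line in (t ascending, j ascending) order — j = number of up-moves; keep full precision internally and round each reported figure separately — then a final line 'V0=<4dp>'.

Risk-neutral probability p* = (R−d)/(u−d) = (1.09−0.7)/(1.13−0.7) = 0.9070.
At expiry t=3: V(3,0)=10.1000, V(3,1)=208.7400, V(3,2)=175.8000, V(3,3)=207.4700
Node (2,0) S=52.9200: V=(p*·208.7400+(1−p*)·10.1000)/1.09=174.5522; Δ=(208.7400−10.1000)/(59.7996−37.0440)=8.7293; B=V−Δ·S=-287.4013
Node (2,1) S=85.4280: V=(p*·175.8000+(1−p*)·208.7400)/1.09=164.0956; Δ=(175.8000−208.7400)/(96.5336−59.7996)=-0.8967; B=V−Δ·S=240.7002
Node (2,2) S=137.9052: V=(p*·207.4700+(1−p*)·175.8000)/1.09=187.6367; Δ=(207.4700−175.8000)/(155.8329−96.5336)=0.5341; B=V−Δ·S=113.9855
Node (1,0) S=75.6000: V=(p*·164.0956+(1−p*)·174.5522)/1.09=151.4388; Δ=(164.0956−174.5522)/(85.4280−52.9200)=-0.3217; B=V−Δ·S=175.7564
Node (1,1) S=122.0400: V=(p*·187.6367+(1−p*)·164.0956)/1.09=170.1347; Δ=(187.6367−164.0956)/(137.9052−85.4280)=0.4486; B=V−Δ·S=115.3880
Node (0,0) S=108.0000: V=(p*·170.1347+(1−p*)·151.4388)/1.09=154.4913; Δ=(170.1347−151.4388)/(122.0400−75.6000)=0.4026; B=V−Δ·S=111.0125
Root portfolio cost Δ·108+B reproduces V0=154.4913.

(0,0): Delta=0.4026 Bond=111.0125
(1,0): Delta=-0.3217 Bond=175.7564
(1,1): Delta=0.4486 Bond=115.3880
(2,0): Delta=8.7293 Bond=-287.4013
(2,1): Delta=-0.8967 Bond=240.7002
(2,2): Delta=0.5341 Bond=113.9855
V0=154.4913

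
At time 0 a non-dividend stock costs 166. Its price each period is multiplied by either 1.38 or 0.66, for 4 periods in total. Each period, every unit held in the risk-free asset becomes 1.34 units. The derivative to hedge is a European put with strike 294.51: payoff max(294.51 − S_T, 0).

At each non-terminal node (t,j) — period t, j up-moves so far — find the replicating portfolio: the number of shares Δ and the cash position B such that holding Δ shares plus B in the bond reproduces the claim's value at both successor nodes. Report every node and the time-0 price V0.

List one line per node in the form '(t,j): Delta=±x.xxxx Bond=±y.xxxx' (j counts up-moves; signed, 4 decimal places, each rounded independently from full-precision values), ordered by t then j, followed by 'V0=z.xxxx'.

Under the risk-neutral measure, an up-move has probability p* = (R−d)/(u−d) = 0.9444 and values discount at R = 1.34.
Terminal values V(4,·): V(4,0)=263.0119, V(4,1)=228.6504, V(4,2)=156.8036, V(4,3)=6.5784, V(4,4)=0.0000
(3,0): S=47.7243. Δ = (V_up−V_dn)/(S_up−S_dn) = (228.6504−263.0119)/(65.8596−31.4981) = -1.0000. V = [p*·228.6504 + (1−p*)·263.0119]/1.34 = 172.0592. B = V − Δ·S = 219.7836.
(3,1): S=99.7872. Δ = (V_up−V_dn)/(S_up−S_dn) = (156.8036−228.6504)/(137.7064−65.8596) = -1.0000. V = [p*·156.8036 + (1−p*)·228.6504]/1.34 = 119.9963. B = V − Δ·S = 219.7836.
(3,2): S=208.6461. Δ = (V_up−V_dn)/(S_up−S_dn) = (6.5784−156.8036)/(287.9316−137.7064) = -1.0000. V = [p*·6.5784 + (1−p*)·156.8036]/1.34 = 11.1375. B = V − Δ·S = 219.7836.
(3,3): S=436.2600. Δ = (V_up−V_dn)/(S_up−S_dn) = (0.0000−6.5784)/(602.0387−287.9316) = -0.0209. V = [p*·0.0000 + (1−p*)·6.5784]/1.34 = 0.2727. B = V − Δ·S = 9.4094.
(2,0): S=72.3096. Δ = (V_up−V_dn)/(S_up−S_dn) = (119.9963−172.0592)/(99.7872−47.7243) = -1.0000. V = [p*·119.9963 + (1−p*)·172.0592]/1.34 = 91.7080. B = V − Δ·S = 164.0176.
(2,1): S=151.1928. Δ = (V_up−V_dn)/(S_up−S_dn) = (11.1375−119.9963)/(208.6461−99.7872) = -1.0000. V = [p*·11.1375 + (1−p*)·119.9963]/1.34 = 12.8248. B = V − Δ·S = 164.0176.
(2,2): S=316.1304. Δ = (V_up−V_dn)/(S_up−S_dn) = (0.2727−11.1375)/(436.2600−208.6461) = -0.0477. V = [p*·0.2727 + (1−p*)·11.1375]/1.34 = 0.6540. B = V − Δ·S = 15.7440.
(1,0): S=109.5600. Δ = (V_up−V_dn)/(S_up−S_dn) = (12.8248−91.7080)/(151.1928−72.3096) = -1.0000. V = [p*·12.8248 + (1−p*)·91.7080]/1.34 = 12.8412. B = V − Δ·S = 122.4012.
(1,1): S=229.0800. Δ = (V_up−V_dn)/(S_up−S_dn) = (0.6540−12.8248)/(316.1304−151.1928) = -0.0738. V = [p*·0.6540 + (1−p*)·12.8248]/1.34 = 0.9926. B = V − Δ·S = 17.8966.
(0,0): S=166.0000. Δ = (V_up−V_dn)/(S_up−S_dn) = (0.9926−12.8412)/(229.0800−109.5600) = -0.0991. V = [p*·0.9926 + (1−p*)·12.8412]/1.34 = 1.2320. B = V − Δ·S = 17.6883.
Self-financing check: at every node Δ·S+B equals the discounted successor values.

(0,0): Delta=-0.0991 Bond=17.6883
(1,0): Delta=-1.0000 Bond=122.4012
(1,1): Delta=-0.0738 Bond=17.8966
(2,0): Delta=-1.0000 Bond=164.0176
(2,1): Delta=-1.0000 Bond=164.0176
(2,2): Delta=-0.0477 Bond=15.7440
(3,0): Delta=-1.0000 Bond=219.7836
(3,1): Delta=-1.0000 Bond=219.7836
(3,2): Delta=-1.0000 Bond=219.7836
(3,3): Delta=-0.0209 Bond=9.4094
V0=1.2320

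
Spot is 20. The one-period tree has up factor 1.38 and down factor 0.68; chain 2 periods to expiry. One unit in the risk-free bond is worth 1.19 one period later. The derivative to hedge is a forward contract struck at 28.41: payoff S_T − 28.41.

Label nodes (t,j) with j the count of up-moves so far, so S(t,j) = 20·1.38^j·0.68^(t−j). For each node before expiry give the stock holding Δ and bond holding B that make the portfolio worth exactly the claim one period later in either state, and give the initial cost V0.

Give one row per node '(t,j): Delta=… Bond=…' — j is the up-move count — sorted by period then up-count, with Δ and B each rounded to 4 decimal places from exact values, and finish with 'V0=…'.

Since d<R<u, set p* = (R−d)/(u−d) = 0.7286; price each node as the discounted p*-expectation of its children.
Terminal values V(2,·): V(2,0)=-19.1620, V(2,1)=-9.6420, V(2,2)=9.6780
Node (1,0) S=13.6000: V=(p*·-9.6420+(1−p*)·-19.1620)/1.19=-10.2739; Δ=(-9.6420−-19.1620)/(18.7680−9.2480)=1.0000; B=V−Δ·S=-23.8739
Node (1,1) S=27.6000: V=(p*·9.6780+(1−p*)·-9.6420)/1.19=3.7261; Δ=(9.6780−-9.6420)/(38.0880−18.7680)=1.0000; B=V−Δ·S=-23.8739
Node (0,0) S=20.0000: V=(p*·3.7261+(1−p*)·-10.2739)/1.19=-0.0621; Δ=(3.7261−-10.2739)/(27.6000−13.6000)=1.0000; B=V−Δ·S=-20.0621
Root portfolio cost Δ·20+B reproduces V0=-0.0621.

(0,0): Delta=1.0000 Bond=-20.0621
(1,0): Delta=1.0000 Bond=-23.8739
(1,1): Delta=1.0000 Bond=-23.8739
V0=-0.0621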